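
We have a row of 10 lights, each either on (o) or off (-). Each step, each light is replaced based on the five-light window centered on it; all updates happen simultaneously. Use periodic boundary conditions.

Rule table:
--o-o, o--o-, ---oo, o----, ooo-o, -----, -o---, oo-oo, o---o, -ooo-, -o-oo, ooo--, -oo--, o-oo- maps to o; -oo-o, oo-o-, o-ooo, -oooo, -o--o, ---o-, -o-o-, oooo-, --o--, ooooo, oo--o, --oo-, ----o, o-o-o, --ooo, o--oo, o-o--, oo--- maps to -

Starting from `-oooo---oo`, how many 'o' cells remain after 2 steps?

o---o-oo--
-oo-oooo-o
count of o: 7

7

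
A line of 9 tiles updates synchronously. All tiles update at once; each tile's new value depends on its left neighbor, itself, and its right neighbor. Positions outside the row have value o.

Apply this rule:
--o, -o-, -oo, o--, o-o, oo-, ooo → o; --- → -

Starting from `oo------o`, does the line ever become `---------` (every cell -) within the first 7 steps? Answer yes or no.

no

ooo----oo
oooo--ooo
ooooooooo
ooooooooo  (fixed point — unchanged through step 7)
step 7 is ooooooooo, still not uniform -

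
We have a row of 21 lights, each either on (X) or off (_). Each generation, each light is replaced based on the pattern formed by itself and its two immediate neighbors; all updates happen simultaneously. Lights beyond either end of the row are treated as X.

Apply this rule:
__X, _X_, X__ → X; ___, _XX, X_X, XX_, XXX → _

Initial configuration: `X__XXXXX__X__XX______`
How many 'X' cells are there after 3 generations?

11

_XX_____XXXXX__X____X
___X___X_____XXXX__X_
X_XXX_XXX___X____XXX_
count of X: 11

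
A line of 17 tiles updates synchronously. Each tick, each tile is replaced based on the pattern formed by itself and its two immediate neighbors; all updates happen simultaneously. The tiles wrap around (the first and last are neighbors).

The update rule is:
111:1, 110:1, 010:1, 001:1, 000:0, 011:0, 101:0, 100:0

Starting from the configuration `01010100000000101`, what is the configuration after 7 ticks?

01010100000001101
01010100000010101
01010100000110101
01010100001010101
01010100011010101
01010100101010101
01010101101010101

01010101101010101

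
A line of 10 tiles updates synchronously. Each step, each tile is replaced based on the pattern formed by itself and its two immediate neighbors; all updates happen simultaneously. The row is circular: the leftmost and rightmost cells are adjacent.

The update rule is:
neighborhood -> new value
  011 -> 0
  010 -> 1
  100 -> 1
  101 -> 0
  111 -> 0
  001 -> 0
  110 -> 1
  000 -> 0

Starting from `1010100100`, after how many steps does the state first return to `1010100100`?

step 1: 1010110110
step 2: 1010010010
step 3: 1011011010
step 4: 1001001010
step 5: 1101101010
step 6: 0100101010
step 7: 0110101011
step 8: 0010101001
step 9: 1010101101
step 10: 1010100100

10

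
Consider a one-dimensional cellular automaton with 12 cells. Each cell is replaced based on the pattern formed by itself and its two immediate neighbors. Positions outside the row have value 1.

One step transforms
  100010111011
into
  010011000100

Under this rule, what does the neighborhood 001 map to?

At position 3 the neighborhood is 001; the next row has 0 there.

0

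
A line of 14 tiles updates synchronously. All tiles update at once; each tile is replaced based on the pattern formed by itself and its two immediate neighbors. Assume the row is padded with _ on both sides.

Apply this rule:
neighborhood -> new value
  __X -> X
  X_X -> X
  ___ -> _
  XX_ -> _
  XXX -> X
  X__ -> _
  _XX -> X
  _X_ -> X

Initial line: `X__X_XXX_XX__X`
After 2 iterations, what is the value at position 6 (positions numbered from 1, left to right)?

X_XXXXX_XX__XX
XXXXXX_XX__XX_
position 6 holds X

X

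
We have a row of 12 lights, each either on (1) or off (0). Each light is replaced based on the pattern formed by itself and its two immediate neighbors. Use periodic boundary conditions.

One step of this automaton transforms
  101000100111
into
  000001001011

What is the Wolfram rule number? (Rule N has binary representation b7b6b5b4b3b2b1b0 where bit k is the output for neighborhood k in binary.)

130

position 10: 111 → 1  (bit 7 = 1)
position 0: 110 → 0  (bit 6 = 0)
position 1: 101 → 0  (bit 5 = 0)
position 3: 100 → 0  (bit 4 = 0)
position 9: 011 → 0  (bit 3 = 0)
position 2: 010 → 0  (bit 2 = 0)
position 5: 001 → 1  (bit 1 = 1)
position 4: 000 → 0  (bit 0 = 0)
bits b7..b0 = 10000010 = 130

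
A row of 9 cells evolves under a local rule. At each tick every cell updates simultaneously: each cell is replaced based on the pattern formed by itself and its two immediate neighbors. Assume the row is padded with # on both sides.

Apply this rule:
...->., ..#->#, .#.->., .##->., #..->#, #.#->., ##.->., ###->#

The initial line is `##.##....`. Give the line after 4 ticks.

##..#...#

tick 1: #....#..#
tick 2: .#..#.##.
tick 3: ..##.....
tick 4: ##..#...#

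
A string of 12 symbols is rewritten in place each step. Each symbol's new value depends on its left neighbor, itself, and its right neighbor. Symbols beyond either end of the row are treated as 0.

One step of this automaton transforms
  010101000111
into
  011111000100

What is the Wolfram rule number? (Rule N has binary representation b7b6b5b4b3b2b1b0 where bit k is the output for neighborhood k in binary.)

position 10: 111 → 0  (bit 7 = 0)
position 11: 110 → 0  (bit 6 = 0)
position 2: 101 → 1  (bit 5 = 1)
position 6: 100 → 0  (bit 4 = 0)
position 9: 011 → 1  (bit 3 = 1)
position 1: 010 → 1  (bit 2 = 1)
position 0: 001 → 0  (bit 1 = 0)
position 7: 000 → 0  (bit 0 = 0)
bits b7..b0 = 00101100 = 44

44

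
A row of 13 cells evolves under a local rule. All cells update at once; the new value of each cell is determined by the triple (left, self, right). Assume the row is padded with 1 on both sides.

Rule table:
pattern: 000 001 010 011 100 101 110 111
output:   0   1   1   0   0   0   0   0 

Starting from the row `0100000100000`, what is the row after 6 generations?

generation 1: 0100001100001
generation 2: 0100010000010
generation 3: 0100110000110
generation 4: 0101000001000
generation 5: 0101000011001
generation 6: 0101000100010

0101000100010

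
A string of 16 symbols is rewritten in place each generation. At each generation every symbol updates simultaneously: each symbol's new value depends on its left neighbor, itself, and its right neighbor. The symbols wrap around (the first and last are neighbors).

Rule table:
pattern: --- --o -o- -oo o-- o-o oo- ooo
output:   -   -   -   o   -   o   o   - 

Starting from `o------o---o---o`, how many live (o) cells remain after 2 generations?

o--------------o
o--------------o
count of o: 2

2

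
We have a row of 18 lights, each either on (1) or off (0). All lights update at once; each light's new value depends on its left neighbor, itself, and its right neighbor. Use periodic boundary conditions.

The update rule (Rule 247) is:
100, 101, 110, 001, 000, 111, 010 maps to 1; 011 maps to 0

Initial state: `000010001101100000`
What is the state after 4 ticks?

111111110110111111
111111111011011111
111111111101101111
111111111110110111

111111111110110111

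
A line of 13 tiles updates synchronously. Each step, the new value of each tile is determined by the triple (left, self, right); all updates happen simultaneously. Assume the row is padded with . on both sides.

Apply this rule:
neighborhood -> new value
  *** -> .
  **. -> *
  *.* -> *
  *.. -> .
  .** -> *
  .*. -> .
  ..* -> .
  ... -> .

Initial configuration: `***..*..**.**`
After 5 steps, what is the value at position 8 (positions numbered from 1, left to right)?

.

*.*.....*****
.*......*...*
.............
.............  (fixed point — unchanged through step 5)
position 8 holds .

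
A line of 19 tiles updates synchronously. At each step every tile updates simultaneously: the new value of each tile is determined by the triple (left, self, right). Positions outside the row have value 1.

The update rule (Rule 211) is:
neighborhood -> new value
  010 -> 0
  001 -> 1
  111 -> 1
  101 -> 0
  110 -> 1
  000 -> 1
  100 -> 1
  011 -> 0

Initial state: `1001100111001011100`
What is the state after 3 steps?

1111101110111110011

1110111011110001111
1110011001111110111
1111101110111110011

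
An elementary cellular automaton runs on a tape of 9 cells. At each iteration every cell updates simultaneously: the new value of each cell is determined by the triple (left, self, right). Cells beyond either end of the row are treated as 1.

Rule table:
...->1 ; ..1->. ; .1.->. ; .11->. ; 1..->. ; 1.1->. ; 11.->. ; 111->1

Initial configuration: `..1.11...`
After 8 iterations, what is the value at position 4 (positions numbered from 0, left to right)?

1

.......1.
.11111...
..111..1.
...1.....
.1...111.
...1..1..
.1.......
...11111.
position 4 holds 1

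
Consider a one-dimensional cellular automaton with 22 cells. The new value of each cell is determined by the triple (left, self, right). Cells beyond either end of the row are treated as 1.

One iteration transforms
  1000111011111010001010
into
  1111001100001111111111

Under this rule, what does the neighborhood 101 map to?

At position 7 the neighborhood is 101; the next row has 1 there.

1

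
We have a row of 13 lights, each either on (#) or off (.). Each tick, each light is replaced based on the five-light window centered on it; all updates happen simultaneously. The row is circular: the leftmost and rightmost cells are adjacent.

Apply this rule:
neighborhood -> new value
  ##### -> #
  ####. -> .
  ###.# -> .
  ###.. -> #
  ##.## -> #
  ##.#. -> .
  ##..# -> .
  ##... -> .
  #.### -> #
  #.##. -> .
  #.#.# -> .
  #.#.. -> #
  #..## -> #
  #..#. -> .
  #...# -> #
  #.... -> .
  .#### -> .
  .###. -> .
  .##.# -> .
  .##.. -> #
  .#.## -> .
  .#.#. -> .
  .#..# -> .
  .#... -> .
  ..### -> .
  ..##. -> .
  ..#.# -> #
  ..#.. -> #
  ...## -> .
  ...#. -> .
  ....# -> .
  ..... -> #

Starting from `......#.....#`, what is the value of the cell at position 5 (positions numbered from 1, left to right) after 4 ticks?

.

..##..#..#..#
.#.#..#..#..#
...#..#..#..#
.#.#..#..#..#
position 5 holds .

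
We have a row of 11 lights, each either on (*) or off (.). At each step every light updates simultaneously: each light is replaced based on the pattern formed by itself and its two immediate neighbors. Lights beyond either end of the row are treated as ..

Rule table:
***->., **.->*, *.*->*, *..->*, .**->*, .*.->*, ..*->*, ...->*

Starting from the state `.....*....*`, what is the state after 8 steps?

*.........*

step 1: ***********
step 2: *.........*
step 3: ***********  (repeats step 1; period 2)
step 8: *.........*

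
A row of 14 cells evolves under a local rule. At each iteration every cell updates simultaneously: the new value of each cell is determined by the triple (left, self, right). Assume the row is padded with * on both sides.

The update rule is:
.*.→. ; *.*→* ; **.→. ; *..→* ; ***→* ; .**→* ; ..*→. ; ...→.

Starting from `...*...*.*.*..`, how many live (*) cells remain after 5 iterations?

*...*...*.*.*.
.*...*...*.*.*
*.*...*...*.**
.*.*...*...***
*.*.*...*..***
count of *: 7

7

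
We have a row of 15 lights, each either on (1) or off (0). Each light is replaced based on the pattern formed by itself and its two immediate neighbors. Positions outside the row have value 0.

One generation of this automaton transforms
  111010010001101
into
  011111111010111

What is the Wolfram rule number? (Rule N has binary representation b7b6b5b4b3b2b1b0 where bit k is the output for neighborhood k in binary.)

position 1: 111 → 1  (bit 7 = 1)
position 2: 110 → 1  (bit 6 = 1)
position 3: 101 → 1  (bit 5 = 1)
position 5: 100 → 1  (bit 4 = 1)
position 0: 011 → 0  (bit 3 = 0)
position 4: 010 → 1  (bit 2 = 1)
position 6: 001 → 1  (bit 1 = 1)
position 9: 000 → 0  (bit 0 = 0)
bits b7..b0 = 11110110 = 246

246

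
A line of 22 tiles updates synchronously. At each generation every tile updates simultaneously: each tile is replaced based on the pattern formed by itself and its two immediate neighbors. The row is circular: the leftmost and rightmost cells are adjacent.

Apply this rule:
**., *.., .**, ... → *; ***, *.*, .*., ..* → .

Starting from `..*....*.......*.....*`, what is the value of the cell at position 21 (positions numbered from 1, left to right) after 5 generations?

*..***..******..****..
.*.*.**.*....**.*..**.
.....**..***.**..*.***
****.***.*.*.***...*.*
...*.*.*.....*.***...*
position 21 holds .

.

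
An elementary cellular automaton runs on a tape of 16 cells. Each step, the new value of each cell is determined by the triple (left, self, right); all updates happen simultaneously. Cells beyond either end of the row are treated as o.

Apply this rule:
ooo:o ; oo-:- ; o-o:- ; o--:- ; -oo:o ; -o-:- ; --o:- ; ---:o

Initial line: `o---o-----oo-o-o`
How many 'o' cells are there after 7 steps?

step 1: --o---ooo-o----o
step 2: ----o-oo----oo-o
step 3: -oo---o--oo-o--o
step 4: -o--o----o-----o
step 5: ------oo---ooo-o
step 6: -oooo-o--o-oo--o
step 7: -ooo-------o---o
count of o: 5

5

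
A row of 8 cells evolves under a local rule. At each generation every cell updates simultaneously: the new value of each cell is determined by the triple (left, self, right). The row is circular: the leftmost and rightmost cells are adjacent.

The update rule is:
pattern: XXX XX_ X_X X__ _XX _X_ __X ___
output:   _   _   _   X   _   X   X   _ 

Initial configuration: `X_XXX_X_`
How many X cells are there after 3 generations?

X_____X_
XX___XX_
__X_X___
count of X: 2

2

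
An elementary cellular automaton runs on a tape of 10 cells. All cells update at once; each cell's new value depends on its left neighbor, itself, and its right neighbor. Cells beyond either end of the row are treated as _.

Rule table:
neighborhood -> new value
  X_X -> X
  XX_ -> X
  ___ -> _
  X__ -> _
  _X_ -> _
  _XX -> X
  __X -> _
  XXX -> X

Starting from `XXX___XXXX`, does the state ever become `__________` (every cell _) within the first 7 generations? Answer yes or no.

no

XXX___XXXX  (fixed point — unchanged through generation 7)
generation 7 is XXX___XXXX, still not uniform _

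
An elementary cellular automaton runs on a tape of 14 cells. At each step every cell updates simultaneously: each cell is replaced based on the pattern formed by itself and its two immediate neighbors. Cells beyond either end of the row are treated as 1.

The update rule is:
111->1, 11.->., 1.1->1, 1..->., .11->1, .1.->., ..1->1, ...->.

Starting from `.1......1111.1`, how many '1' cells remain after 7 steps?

1......1111.11
......1111.111
.....1111.1111
....1111.11111
...1111.111111
..1111.1111111
.1111.11111111
count of 1: 12

12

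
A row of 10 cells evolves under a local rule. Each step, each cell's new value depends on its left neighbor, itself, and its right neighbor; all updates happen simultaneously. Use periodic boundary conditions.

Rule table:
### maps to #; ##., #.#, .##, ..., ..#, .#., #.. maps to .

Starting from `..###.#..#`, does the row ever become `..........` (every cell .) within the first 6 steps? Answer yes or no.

...#......
..........
all cells are . at step 2

yes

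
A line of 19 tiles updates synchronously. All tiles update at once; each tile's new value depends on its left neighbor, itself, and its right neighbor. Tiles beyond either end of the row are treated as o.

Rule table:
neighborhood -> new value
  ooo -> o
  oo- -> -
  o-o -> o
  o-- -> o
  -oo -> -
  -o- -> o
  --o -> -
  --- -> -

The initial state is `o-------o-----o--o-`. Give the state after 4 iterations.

o-ooo-------o-----o

-o------oo----oo-oo
ooo-------o-----o-o
oo-o------oo----oo-
o-ooo-------o-----o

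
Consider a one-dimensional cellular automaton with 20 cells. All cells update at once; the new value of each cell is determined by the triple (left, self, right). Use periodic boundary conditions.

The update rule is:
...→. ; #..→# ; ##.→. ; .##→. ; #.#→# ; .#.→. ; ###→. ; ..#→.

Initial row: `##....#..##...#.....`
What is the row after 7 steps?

.#......#....#...#..

..#....#...#...#....
...#....#...#...#...
....#....#...#...#..
.....#....#...#...#.
......#....#...#...#
#......#....#...#...
.#......#....#...#..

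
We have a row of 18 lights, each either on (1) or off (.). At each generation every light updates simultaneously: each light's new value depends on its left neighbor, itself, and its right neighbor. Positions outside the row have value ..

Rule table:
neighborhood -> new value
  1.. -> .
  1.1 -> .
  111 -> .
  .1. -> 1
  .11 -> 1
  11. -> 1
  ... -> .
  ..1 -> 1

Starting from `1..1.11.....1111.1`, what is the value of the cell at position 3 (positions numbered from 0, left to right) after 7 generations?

1

1.11.11....11..1.1
1.11.11...111.11.1
1.11.11..11.1.11.1
1.11.11.111.1.11.1
1.11.11.1.1.1.11.1
1.11.11.1.1.1.11.1  (fixed point — unchanged through generation 7)
position 3 holds 1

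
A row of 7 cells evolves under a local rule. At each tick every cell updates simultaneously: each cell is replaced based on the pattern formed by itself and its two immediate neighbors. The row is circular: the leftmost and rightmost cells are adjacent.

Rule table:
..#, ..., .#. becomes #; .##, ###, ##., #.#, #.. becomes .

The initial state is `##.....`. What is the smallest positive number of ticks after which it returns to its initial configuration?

...####
.##....
#...###
..##...
##...##
...##..
###...#
....##.
####...
.....##
.####..
#.....#
..####.
##.....

14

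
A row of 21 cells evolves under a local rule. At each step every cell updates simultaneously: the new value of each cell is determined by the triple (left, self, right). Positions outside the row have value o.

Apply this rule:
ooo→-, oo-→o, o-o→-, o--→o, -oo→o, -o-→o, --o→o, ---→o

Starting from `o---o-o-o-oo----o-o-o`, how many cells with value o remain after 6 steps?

step 1: ooooo-o-o-ooooooo-o-o
step 2: ----o-o-o-o-----o-o-o
step 3: ooooo-o-o-ooooooo-o-o  (repeats step 1; period 2)
step 6: ----o-o-o-o-----o-o-o
count of o: 7

7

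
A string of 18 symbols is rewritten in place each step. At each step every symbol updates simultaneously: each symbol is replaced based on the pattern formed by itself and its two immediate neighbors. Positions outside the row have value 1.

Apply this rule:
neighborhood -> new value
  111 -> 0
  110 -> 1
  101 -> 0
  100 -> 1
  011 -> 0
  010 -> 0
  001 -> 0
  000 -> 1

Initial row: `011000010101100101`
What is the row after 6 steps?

011111100111100010

001111000000110000
100001111110011110
111100000011000010
000111111001111000
110000001100001110
011111100111100010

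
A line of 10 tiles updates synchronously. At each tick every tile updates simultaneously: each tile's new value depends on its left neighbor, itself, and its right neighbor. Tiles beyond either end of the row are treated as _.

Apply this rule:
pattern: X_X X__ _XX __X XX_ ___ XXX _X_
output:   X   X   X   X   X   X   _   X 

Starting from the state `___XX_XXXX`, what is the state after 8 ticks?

XXXXXXX__X
X_____XXXX
XXXXXXX__X  (repeats tick 1; period 2)
tick 8: X_____XXXX

X_____XXXX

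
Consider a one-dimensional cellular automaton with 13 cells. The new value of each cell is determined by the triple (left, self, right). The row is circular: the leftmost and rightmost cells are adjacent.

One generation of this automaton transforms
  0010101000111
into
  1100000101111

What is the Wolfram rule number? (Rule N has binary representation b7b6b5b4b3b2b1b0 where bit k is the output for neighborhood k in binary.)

position 11: 111 → 1  (bit 7 = 1)
position 12: 110 → 1  (bit 6 = 1)
position 3: 101 → 0  (bit 5 = 0)
position 0: 100 → 1  (bit 4 = 1)
position 10: 011 → 1  (bit 3 = 1)
position 2: 010 → 0  (bit 2 = 0)
position 1: 001 → 1  (bit 1 = 1)
position 8: 000 → 0  (bit 0 = 0)
bits b7..b0 = 11011010 = 218

218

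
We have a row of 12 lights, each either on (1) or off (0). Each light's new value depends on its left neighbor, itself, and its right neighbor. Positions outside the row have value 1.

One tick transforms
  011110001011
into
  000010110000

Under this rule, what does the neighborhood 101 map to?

At position 0 the neighborhood is 101; the next row has 0 there.

0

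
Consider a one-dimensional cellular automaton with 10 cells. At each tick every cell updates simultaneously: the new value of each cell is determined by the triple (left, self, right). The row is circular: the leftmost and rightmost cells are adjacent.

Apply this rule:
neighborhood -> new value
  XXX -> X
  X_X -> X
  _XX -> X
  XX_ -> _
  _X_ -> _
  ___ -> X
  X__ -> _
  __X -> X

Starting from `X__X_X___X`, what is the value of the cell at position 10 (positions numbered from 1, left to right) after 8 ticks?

_

__X_X__XXX
_X_X__XXX_
X_X__XXX__
_X__XXX__X
X__XXX__X_
__XXX__X_X
_XXX__X_X_
XXX__X_X__
position 10 holds _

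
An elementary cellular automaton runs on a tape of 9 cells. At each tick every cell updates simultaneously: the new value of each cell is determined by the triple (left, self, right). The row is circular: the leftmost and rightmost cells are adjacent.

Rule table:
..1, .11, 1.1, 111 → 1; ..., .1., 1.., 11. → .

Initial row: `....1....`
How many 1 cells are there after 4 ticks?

1

...1.....
..1......
.1.......
1........
count of 1: 1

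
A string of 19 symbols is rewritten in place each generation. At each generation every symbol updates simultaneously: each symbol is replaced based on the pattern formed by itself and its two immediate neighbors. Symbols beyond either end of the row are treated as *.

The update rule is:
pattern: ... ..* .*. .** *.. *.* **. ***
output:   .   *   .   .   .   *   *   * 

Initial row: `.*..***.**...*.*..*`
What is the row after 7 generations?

******.*.*.*.*.*.*.

generation 1: *..*.***.*..*.*..*.
generation 2: *.*.*.***..*.*..*.*
generation 3: **.*.*.**.*.*..*.*.
generation 4: ***.*.*.**.*..*.*.*
generation 5: ****.*.*.**..*.*.*.
generation 6: *****.*.*.*.*.*.*.*
generation 7: ******.*.*.*.*.*.*.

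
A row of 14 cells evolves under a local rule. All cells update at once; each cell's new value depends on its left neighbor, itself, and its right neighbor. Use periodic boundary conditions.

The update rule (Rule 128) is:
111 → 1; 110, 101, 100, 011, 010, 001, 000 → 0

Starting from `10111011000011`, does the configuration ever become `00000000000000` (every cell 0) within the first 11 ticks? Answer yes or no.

yes

00010000000001
00000000000000
all cells are 0 at tick 2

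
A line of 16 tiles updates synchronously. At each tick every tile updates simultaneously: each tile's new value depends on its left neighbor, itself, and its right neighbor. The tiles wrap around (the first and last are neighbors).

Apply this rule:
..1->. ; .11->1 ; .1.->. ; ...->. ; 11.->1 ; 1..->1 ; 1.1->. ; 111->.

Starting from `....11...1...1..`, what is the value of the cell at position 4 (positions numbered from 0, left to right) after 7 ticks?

....111...1...1.
....1.11...1...1
1.....111...1...
.1....1.11...1..
..1.....111...1.
...1....1.11...1
1...1.....111...
position 4 holds 1

1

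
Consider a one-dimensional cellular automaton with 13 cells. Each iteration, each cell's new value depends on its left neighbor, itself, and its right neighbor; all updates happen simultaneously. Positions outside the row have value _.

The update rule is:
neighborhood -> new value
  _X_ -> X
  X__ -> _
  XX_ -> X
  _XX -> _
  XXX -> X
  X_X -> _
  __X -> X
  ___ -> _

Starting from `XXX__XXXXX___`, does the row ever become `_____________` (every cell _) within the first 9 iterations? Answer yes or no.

no

_XX_X_XXXX___
X_X_X__XXX___
X_X_X_X_XX___
X_X_X_X__X___
X_X_X_X_XX___  (repeats iteration 3; period 2)
iteration 9: X_X_X_X_XX___
iteration 9 is X_X_X_X_XX___, still not uniform _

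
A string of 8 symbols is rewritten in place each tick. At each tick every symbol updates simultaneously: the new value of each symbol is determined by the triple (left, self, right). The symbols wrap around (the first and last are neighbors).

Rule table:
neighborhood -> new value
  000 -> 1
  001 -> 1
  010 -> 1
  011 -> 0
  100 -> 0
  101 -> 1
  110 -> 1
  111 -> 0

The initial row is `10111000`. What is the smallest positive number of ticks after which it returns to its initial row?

16

11001011
01011100
11100101
00101110
11110010
00010111
01111001
10001011
10111100
11000101
01011110
11100010
00101111
01110001
10010111
10111000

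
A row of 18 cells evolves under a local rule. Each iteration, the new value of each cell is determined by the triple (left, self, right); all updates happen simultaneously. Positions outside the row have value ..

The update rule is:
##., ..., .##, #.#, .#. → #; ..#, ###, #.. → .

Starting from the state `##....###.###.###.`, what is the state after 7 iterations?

##.##.#.###.###.#.
#########.###.###.
#.......###.###.#.
#.#####.#.###.###.
###...#####.###.#.
#.#.#.#...###.###.
#######.#.#.###.#.

#######.#.#.###.#.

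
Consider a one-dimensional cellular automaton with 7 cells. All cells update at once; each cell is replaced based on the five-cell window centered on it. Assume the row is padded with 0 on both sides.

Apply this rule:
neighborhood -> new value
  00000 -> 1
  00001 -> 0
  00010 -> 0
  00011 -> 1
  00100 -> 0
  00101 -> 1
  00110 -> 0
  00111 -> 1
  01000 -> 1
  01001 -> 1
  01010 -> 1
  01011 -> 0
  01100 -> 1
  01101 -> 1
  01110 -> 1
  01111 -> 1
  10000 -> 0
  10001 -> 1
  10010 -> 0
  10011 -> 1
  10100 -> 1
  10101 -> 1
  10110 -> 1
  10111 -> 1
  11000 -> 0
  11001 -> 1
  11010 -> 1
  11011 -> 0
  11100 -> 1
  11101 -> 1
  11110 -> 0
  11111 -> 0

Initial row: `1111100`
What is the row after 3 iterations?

1011001

1100100
0110010
1011001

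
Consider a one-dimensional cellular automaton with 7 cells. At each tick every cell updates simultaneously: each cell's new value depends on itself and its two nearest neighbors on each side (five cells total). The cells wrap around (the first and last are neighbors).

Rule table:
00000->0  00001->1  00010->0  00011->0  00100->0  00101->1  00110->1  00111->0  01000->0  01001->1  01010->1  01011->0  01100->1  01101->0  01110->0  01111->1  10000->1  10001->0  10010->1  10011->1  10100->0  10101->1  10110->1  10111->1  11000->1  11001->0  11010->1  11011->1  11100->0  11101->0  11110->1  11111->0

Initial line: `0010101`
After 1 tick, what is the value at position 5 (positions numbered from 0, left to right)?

1111110
position 5 holds 1

1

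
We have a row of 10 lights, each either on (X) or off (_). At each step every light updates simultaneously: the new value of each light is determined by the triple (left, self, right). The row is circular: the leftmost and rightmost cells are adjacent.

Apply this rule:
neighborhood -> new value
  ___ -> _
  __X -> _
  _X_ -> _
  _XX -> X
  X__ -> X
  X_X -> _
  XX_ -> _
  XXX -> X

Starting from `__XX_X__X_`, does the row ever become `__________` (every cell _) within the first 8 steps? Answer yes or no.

__X___X__X
X__X___X__
_X__X___X_
__X__X___X
X__X__X___
_X__X__X__
__X__X__X_
___X__X__X
step 8 is ___X__X__X, still not uniform _

no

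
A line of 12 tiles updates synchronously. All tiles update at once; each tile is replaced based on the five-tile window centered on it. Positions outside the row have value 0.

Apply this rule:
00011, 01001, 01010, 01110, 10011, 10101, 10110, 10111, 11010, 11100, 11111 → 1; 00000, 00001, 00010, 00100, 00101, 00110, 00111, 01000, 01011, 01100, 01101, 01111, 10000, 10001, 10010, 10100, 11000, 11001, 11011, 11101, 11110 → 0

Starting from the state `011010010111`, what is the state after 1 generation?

100101000111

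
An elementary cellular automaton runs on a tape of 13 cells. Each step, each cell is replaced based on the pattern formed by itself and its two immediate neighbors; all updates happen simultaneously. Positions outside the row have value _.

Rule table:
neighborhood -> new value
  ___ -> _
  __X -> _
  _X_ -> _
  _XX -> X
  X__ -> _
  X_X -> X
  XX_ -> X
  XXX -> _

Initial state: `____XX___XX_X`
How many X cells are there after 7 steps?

step 1: ____XX___XXX_
step 2: ____XX___X_X_
step 3: ____XX____X__
step 4: ____XX_______
step 5: ____XX_______  (fixed point — unchanged through step 7)
count of X: 2

2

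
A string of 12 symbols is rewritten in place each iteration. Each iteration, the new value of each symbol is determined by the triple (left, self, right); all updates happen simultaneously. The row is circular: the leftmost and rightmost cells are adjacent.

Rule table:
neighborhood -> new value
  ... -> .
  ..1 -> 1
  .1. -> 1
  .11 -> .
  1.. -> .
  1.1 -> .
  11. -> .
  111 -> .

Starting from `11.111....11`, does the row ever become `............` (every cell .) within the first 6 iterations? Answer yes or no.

iteration 1: .........1..
iteration 2: ........11..
iteration 3: .......1....
iteration 4: ......11....
iteration 5: .....1......
iteration 6: ....11......
iteration 6 is ....11......, still not uniform .

no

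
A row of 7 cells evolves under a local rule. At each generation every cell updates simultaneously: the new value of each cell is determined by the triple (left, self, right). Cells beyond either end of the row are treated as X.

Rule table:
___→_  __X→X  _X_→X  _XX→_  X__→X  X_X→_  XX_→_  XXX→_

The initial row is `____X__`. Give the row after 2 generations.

_XX____

X__XXXX
_XX____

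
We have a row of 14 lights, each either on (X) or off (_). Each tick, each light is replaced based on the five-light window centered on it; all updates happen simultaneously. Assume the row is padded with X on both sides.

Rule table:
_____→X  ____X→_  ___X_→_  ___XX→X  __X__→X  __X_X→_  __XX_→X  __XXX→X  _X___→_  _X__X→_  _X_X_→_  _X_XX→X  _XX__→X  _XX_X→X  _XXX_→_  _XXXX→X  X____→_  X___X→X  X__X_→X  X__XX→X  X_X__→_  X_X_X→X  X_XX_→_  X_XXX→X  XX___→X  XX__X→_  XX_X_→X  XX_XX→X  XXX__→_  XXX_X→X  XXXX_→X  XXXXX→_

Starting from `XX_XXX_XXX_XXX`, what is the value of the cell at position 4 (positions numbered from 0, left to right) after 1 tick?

_

XXXX_XXX_XXXX_
position 4 holds _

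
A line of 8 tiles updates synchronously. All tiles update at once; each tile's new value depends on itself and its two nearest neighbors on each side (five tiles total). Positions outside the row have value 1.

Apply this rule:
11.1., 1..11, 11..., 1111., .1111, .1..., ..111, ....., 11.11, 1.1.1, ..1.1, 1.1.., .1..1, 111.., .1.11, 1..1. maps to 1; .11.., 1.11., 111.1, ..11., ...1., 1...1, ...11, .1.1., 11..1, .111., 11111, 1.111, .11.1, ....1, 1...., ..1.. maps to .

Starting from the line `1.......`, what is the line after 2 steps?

11.111..
1.1..1.1

1.1..1.1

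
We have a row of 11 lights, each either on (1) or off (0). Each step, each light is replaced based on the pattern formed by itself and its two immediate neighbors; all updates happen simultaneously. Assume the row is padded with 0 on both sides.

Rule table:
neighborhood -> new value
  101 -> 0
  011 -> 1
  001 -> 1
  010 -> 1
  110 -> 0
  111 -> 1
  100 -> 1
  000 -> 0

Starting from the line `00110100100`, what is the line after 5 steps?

11111100110

01100111110
11011111101
10011111001
11111110111
11111100110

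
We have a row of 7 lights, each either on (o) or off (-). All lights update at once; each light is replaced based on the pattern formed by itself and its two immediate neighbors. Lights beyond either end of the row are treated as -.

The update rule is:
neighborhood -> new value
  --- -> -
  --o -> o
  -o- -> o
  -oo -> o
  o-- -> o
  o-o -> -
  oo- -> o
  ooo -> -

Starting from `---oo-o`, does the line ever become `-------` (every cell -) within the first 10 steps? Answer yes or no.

no

step 1: --ooo-o
step 2: -oo-o-o
step 3: ooo-o-o
step 4: o-o-o-o
step 5: o-o-o-o  (fixed point — unchanged through step 10)
step 10 is o-o-o-o, still not uniform -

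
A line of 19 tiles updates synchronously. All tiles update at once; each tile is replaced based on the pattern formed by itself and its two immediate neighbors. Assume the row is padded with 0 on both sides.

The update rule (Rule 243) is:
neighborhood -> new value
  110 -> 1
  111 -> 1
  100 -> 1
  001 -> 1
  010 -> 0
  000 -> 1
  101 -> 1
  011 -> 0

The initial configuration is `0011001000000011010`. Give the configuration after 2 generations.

0110111011111110110

generation 1: 1101110111111101101
generation 2: 0110111011111110110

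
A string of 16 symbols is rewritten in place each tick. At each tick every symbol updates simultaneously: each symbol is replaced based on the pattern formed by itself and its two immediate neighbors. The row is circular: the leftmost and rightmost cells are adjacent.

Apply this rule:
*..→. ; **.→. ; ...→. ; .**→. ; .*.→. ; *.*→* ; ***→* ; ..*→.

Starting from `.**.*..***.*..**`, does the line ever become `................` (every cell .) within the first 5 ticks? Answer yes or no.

yes

*..*....*.*.....
.........*......
................
all cells are . at tick 3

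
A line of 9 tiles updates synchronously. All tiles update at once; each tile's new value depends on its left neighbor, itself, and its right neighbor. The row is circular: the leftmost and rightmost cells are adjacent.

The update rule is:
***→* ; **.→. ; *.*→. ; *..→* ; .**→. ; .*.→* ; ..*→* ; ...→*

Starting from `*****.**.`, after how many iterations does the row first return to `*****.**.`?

4

iteration 1: .***.....
iteration 2: *.*.*****
iteration 3: ..*..****
iteration 4: *****.**.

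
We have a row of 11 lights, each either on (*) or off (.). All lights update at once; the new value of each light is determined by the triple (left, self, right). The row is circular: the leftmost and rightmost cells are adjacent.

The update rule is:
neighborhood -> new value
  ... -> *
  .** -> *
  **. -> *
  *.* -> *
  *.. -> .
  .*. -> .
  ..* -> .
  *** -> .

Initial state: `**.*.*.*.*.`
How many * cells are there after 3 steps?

step 1: ***.*.*.*.*
step 2: ..**.*.*.**
step 3: ..***.*.***
count of *: 7

7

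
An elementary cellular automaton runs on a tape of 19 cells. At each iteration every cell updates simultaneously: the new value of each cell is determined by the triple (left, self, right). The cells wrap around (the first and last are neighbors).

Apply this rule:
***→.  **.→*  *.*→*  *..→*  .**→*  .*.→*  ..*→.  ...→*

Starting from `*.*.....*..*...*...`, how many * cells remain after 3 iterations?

iteration 1: *******.**.***.***.
iteration 2: *.....******.***.**
iteration 3: *****.*....***.***.
count of *: 12

12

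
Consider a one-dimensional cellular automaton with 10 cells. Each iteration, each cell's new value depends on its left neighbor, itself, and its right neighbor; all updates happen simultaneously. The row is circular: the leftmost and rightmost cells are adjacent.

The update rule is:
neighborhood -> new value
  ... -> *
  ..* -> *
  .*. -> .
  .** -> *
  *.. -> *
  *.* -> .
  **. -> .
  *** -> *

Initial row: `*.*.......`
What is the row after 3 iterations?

********..

...*******
*********.
********..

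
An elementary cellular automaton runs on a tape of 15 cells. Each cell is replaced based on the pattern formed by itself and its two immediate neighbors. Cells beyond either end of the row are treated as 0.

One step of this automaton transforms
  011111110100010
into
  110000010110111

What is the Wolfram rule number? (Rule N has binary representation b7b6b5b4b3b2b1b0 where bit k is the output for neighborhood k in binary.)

position 2: 111 → 0  (bit 7 = 0)
position 7: 110 → 1  (bit 6 = 1)
position 8: 101 → 0  (bit 5 = 0)
position 10: 100 → 1  (bit 4 = 1)
position 1: 011 → 1  (bit 3 = 1)
position 9: 010 → 1  (bit 2 = 1)
position 0: 001 → 1  (bit 1 = 1)
position 11: 000 → 0  (bit 0 = 0)
bits b7..b0 = 01011110 = 94

94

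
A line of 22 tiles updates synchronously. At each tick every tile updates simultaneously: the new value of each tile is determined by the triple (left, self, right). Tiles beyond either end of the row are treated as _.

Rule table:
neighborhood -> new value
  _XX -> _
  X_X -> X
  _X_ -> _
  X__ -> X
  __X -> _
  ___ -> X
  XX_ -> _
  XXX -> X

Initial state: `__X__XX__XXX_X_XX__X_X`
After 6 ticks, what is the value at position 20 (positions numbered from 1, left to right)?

X

tick 1: X__X___X__X_X_X__X__X_
tick 2: _X__XX__X__X_X_X__X__X
tick 3: __X___X__X__X_X_X__X__
tick 4: X__XX__X__X__X_X_X__XX
tick 5: _X___X__X__X__X_X_X___
tick 6: __XX__X__X__X__X_X_XXX
position 20 holds X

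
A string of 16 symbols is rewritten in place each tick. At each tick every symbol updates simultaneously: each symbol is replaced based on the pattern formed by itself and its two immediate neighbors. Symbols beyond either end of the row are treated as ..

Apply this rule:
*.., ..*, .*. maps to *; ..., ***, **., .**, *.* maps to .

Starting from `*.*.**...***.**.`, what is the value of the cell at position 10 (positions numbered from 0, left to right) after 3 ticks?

*.*...*.*......*
*.**.**.**....**
*.........*..*..
position 10 holds *

*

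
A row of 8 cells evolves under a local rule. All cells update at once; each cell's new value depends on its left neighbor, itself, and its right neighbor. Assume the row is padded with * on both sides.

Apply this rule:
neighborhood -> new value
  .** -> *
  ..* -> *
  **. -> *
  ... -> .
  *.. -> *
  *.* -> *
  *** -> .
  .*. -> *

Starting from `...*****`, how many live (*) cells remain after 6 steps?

*.**....
*****..*
....****
*..**...
******.*
.....***
count of *: 3

3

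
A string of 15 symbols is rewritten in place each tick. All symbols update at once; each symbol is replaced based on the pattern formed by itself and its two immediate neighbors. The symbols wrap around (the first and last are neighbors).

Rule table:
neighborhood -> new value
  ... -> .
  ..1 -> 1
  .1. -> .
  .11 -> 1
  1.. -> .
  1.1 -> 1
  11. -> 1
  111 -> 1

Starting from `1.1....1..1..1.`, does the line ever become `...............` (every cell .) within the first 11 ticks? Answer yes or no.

no

tick 1: .1....1..1..1.1
tick 2: 1....1..1..1.1.
tick 3: ....1..1..1.1.1
tick 4: ...1..1..1.1.1.
tick 5: ..1..1..1.1.1..
tick 6: .1..1..1.1.1...
tick 7: 1..1..1.1.1....
tick 8: ..1..1.1.1....1
tick 9: .1..1.1.1....1.
tick 10: 1..1.1.1....1..
tick 11: ..1.1.1....1..1
tick 11 is ..1.1.1....1..1, still not uniform .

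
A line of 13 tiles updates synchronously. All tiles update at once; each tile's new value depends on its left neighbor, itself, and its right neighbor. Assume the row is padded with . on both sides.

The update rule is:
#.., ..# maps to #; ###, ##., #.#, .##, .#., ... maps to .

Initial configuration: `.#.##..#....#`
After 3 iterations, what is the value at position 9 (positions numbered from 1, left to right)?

#

iteration 1: #....##.#..#.
iteration 2: .#..#....##.#
iteration 3: #.##.#..#....
position 9 holds #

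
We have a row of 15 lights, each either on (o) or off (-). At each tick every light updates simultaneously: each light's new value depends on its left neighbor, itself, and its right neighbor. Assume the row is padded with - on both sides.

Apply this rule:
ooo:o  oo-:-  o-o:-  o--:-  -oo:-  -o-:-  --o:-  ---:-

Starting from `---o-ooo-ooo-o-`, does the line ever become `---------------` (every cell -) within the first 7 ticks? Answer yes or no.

------o---o----
---------------
all cells are - at tick 2

yes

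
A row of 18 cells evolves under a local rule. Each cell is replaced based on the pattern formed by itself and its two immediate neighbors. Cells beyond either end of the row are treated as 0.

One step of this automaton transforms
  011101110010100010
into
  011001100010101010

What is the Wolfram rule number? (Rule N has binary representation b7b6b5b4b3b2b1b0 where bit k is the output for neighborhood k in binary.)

position 2: 111 → 1  (bit 7 = 1)
position 3: 110 → 0  (bit 6 = 0)
position 4: 101 → 0  (bit 5 = 0)
position 8: 100 → 0  (bit 4 = 0)
position 1: 011 → 1  (bit 3 = 1)
position 10: 010 → 1  (bit 2 = 1)
position 0: 001 → 0  (bit 1 = 0)
position 14: 000 → 1  (bit 0 = 1)
bits b7..b0 = 10001101 = 141

141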